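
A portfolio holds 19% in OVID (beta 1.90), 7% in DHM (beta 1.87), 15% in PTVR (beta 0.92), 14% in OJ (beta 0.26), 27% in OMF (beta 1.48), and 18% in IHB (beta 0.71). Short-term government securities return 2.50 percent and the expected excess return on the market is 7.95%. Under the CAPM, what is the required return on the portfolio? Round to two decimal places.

β_P = Σ w_i β_i = 0.19×1.90 + 0.07×1.87 + 0.15×0.92 + 0.14×0.26 + 0.27×1.48 + 0.18×0.71 = 1.1937
E(R_P) = R_f + β_P × MRP = 2.50% + 1.1937 × 7.95% = 11.99%

11.99%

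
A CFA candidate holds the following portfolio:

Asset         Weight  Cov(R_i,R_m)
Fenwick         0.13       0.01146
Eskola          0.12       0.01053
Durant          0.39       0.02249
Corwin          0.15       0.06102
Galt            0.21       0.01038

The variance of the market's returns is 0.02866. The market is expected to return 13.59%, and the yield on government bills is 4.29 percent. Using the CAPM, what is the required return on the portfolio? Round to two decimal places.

11.71%

β_Fenwick = 0.01146 / 0.02866 = 0.3999
β_Eskola = 0.01053 / 0.02866 = 0.3674
β_Durant = 0.02249 / 0.02866 = 0.7847
β_Corwin = 0.06102 / 0.02866 = 2.1291
β_Galt = 0.01038 / 0.02866 = 0.3622
β_P = Σ w_i β_i = 0.13×0.3999 + 0.12×0.3674 + 0.39×0.7847 + 0.15×2.1291 + 0.21×0.3622 = 0.7975
MRP = 13.59% − 4.29% = 9.30%
E(R_P) = R_f + β_P × MRP = 4.29% + 0.7975 × 9.30% = 11.71%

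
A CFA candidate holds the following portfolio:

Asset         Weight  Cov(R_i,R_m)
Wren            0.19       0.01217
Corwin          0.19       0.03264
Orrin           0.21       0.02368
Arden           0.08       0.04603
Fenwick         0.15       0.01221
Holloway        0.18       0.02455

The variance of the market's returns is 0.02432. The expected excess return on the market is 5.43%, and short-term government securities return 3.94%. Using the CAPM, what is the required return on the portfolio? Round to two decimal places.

β_Wren = 0.01217 / 0.02432 = 0.5004
β_Corwin = 0.03264 / 0.02432 = 1.3421
β_Orrin = 0.02368 / 0.02432 = 0.9737
β_Arden = 0.04603 / 0.02432 = 1.8927
β_Fenwick = 0.01221 / 0.02432 = 0.5021
β_Holloway = 0.02455 / 0.02432 = 1.0095
β_P = Σ w_i β_i = 0.19×0.5004 + 0.19×1.3421 + 0.21×0.9737 + 0.08×1.8927 + 0.15×0.5021 + 0.18×1.0095 = 0.9630
E(R_P) = R_f + β_P × MRP = 3.94% + 0.9630 × 5.43% = 9.17%

9.17%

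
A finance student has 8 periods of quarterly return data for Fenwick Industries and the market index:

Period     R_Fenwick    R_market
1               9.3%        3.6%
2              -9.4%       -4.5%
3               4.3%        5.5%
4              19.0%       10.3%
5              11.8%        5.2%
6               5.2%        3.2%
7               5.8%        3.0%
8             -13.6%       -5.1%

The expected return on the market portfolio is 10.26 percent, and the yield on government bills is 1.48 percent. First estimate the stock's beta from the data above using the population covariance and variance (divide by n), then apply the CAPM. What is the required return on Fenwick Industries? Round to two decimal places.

Mean R_i = (9.3 − 9.4 + 4.3 + 19.0 + 11.8 + 5.2 + 5.8 − 13.6) / 8 = 4.0500%
Mean R_m = (3.6 − 4.5 + 5.5 + 10.3 + 5.2 + 3.2 + 3.0 − 5.1) / 8 = 2.6500%
Σ(R_i − R̄_i)(R_m − R̄_m) = 374.0300  ⇒  Cov = 374.0300 / 8 = 46.7538
Σ(R_m − R̄_m)² = 185.6600  ⇒  Var(R_m) = 185.6600 / 8 = 23.2075
β = Cov / Var(R_m) = 46.7538 / 23.2075 = 2.0146
MRP = 10.26% − 1.48% = 8.78%
E(R) = R_f + β × MRP = 1.48% + 2.0146 × 8.78% = 19.17%

19.17%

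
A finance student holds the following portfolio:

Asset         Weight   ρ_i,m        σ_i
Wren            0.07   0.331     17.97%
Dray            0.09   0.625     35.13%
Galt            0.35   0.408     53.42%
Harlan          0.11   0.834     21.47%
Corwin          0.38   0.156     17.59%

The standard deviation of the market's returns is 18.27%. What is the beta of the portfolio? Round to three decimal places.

0.713

β_Wren = 0.331 × 17.97% / 18.27% = 0.3256
β_Dray = 0.625 × 35.13% / 18.27% = 1.2018
β_Galt = 0.408 × 53.42% / 18.27% = 1.1930
β_Harlan = 0.834 × 21.47% / 18.27% = 0.9801
β_Corwin = 0.156 × 17.59% / 18.27% = 0.1502
β_P = Σ w_i β_i = 0.07×0.3256 + 0.09×1.2018 + 0.35×1.1930 + 0.11×0.9801 + 0.38×0.1502 = 0.7134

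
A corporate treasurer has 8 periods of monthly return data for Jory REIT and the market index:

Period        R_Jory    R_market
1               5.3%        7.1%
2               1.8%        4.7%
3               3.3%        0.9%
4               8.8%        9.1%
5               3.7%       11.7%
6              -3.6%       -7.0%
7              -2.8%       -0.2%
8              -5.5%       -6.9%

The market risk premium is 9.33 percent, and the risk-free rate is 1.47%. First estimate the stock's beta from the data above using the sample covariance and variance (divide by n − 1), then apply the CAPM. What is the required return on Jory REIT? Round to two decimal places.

Mean R_i = (5.3 + 1.8 + 3.3 + 8.8 + 3.7 − 3.6 − 2.8 − 5.5) / 8 = 1.3750%
Mean R_m = (7.1 + 4.7 + 0.9 + 9.1 + 11.7 − 7.0 − 0.2 − 6.9) / 8 = 2.4250%
Σ(R_i − R̄_i)(R_m − R̄_m) = 209.4650  ⇒  Cov = 209.4650 / 7 = 29.9236
Σ(R_m − R̄_m)² = 342.6150  ⇒  Var(R_m) = 342.6150 / 7 = 48.9450
β = Cov / Var(R_m) = 29.9236 / 48.9450 = 0.6114
E(R) = R_f + β × MRP = 1.47% + 0.6114 × 9.33% = 7.17%

7.17%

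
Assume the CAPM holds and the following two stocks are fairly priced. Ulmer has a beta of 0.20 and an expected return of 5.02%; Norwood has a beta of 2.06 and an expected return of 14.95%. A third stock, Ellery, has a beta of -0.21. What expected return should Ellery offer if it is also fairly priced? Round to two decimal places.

2.83%

MRP (SML slope) = (14.95% − 5.02%) / (2.06 − 0.20) = 9.93% / 1.86 = 5.3387%
R_f (intercept) = 5.02% − 0.20 × 5.3387% = 3.9523%
E(R_Ellery) = R_f + β × MRP = 3.9523% + -0.21 × 5.3387% = 2.83%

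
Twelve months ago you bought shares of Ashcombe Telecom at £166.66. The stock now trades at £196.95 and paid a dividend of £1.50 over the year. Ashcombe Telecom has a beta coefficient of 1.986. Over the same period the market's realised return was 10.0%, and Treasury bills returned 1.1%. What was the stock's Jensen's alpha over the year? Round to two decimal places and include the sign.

+0.30%

Realised HPR = (P1 + D1 − P0) / P0 = (196.95 + 1.50 − 166.66) / 166.66 = 31.79 / 166.66 = 19.0748%
MRP = 10.0% − 1.1% = 8.90%
CAPM required = R_f + β·MRP = 1.1% + 1.986 × 8.9% = 18.7754%
α = realised − required = 19.0748% − 18.7754% = +0.30%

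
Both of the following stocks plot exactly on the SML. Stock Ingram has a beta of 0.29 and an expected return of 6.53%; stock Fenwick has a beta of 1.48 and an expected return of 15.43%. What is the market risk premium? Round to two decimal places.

7.48%

Both satisfy E(R) = R_f + β·MRP, so the slope of the SML is
MRP = (15.43% − 6.53%) / (1.48 − 0.29) = 8.90% / 1.19 = 7.4790%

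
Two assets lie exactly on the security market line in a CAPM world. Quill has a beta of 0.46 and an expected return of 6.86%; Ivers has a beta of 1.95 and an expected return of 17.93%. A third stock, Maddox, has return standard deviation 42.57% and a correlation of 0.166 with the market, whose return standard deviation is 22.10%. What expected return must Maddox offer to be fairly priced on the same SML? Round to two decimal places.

MRP = (17.93% − 6.86%) / (1.95 − 0.46) = 7.4295%
R_f = 6.86% − 0.46 × 7.4295% = 3.4424%
β_Maddox = ρ·σ_i/σ_m = 0.166 × 42.57 / 22.10 = 0.3198
E(R_Maddox) = R_f + β × MRP = 3.4424% + 0.3198 × 7.4295% = 5.82%

5.82%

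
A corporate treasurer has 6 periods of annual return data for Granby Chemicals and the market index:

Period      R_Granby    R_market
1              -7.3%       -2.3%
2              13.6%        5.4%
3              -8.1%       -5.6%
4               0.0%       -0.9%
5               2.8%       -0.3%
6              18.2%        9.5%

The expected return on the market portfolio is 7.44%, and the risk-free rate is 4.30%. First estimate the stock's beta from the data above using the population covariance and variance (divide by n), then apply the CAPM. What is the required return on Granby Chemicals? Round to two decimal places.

Mean R_i = (-7.3 + 13.6 − 8.1 + 0.0 + 2.8 + 18.2) / 6 = 3.2000%
Mean R_m = (-2.3 + 5.4 − 5.6 − 0.9 − 0.3 + 9.5) / 6 = 0.9667%
Σ(R_i − R̄_i)(R_m − R̄_m) = 289.0900  ⇒  Cov = 289.0900 / 6 = 48.1817
Σ(R_m − R̄_m)² = 151.3533  ⇒  Var(R_m) = 151.3533 / 6 = 25.2256
β = Cov / Var(R_m) = 48.1817 / 25.2256 = 1.9100
MRP = 7.44% − 4.30% = 3.14%
E(R) = R_f + β × MRP = 4.30% + 1.9100 × 3.14% = 10.30%

10.30%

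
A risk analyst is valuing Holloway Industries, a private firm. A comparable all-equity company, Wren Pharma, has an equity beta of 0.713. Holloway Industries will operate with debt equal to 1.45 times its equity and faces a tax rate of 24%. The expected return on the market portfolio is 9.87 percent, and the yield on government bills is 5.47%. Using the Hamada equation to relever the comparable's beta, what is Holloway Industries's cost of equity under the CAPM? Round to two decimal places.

β_L = β_U × [1 + (1 − t)(D/E)] = 0.713 × [1 + (1 − 0.24) × 1.45]
    = 0.713 × [1 + 0.76 × 1.45] = 0.713 × 2.1020 = 1.4987
MRP = 9.87% − 5.47% = 4.40%
E(R) = R_f + β_L × MRP = 5.47% + 1.4987 × 4.40% = 12.06%

12.06%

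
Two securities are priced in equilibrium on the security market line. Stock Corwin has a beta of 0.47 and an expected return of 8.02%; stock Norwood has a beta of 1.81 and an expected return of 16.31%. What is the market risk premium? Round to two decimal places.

Both satisfy E(R) = R_f + β·MRP, so the slope of the SML is
MRP = (16.31% − 8.02%) / (1.81 − 0.47) = 8.29% / 1.34 = 6.1866%

6.19%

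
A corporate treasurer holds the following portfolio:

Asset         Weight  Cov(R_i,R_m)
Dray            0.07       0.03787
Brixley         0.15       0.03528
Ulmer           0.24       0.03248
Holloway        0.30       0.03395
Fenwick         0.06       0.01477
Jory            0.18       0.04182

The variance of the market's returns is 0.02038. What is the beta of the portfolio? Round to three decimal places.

1.685

β_Dray = 0.03787 / 0.02038 = 1.8582
β_Brixley = 0.03528 / 0.02038 = 1.7311
β_Ulmer = 0.03248 / 0.02038 = 1.5937
β_Holloway = 0.03395 / 0.02038 = 1.6658
β_Fenwick = 0.01477 / 0.02038 = 0.7247
β_Jory = 0.04182 / 0.02038 = 2.0520
β_P = Σ w_i β_i = 0.07×1.8582 + 0.15×1.7311 + 0.24×1.5937 + 0.30×1.6658 + 0.06×0.7247 + 0.18×2.0520 = 1.6848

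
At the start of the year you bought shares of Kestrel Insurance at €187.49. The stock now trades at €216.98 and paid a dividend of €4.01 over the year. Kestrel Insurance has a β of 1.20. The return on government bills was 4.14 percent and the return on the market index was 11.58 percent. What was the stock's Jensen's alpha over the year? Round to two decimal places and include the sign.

Realised HPR = (P1 + D1 − P0) / P0 = (216.98 + 4.01 − 187.49) / 187.49 = 33.50 / 187.49 = 17.8676%
MRP = 11.58% − 4.14% = 7.44%
CAPM required = R_f + β·MRP = 4.14% + 1.20 × 7.44% = 13.0680%
α = realised − required = 17.8676% − 13.0680% = +4.80%

+4.80%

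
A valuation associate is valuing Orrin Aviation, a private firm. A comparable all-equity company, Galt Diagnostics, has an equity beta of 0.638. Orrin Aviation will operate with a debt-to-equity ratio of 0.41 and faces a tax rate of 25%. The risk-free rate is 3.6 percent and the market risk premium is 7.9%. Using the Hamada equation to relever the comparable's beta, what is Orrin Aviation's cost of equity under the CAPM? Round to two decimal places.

10.19%

β_L = β_U × [1 + (1 − t)(D/E)] = 0.638 × [1 + (1 − 0.25) × 0.41]
    = 0.638 × [1 + 0.75 × 0.41] = 0.638 × 1.3075 = 0.8342
E(R) = R_f + β_L × MRP = 3.6% + 0.8342 × 7.9% = 10.19%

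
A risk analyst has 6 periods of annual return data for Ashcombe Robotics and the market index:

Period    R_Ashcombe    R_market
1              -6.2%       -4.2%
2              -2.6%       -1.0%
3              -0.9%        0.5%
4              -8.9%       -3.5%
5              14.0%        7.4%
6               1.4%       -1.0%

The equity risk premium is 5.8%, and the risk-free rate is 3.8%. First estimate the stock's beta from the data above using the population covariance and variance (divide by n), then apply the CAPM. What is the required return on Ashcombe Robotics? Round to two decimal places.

Mean R_i = (-6.2 − 2.6 − 0.9 − 8.9 + 14.0 + 1.4) / 6 = -0.5333%
Mean R_m = (-4.2 − 1.0 + 0.5 − 3.5 + 7.4 − 1.0) / 6 = -0.3000%
Σ(R_i − R̄_i)(R_m − R̄_m) = 160.5800  ⇒  Cov = 160.5800 / 6 = 26.7633
Σ(R_m − R̄_m)² = 86.3600  ⇒  Var(R_m) = 86.3600 / 6 = 14.3933
β = Cov / Var(R_m) = 26.7633 / 14.3933 = 1.8594
E(R) = R_f + β × MRP = 3.8% + 1.8594 × 5.8% = 14.58%

14.58%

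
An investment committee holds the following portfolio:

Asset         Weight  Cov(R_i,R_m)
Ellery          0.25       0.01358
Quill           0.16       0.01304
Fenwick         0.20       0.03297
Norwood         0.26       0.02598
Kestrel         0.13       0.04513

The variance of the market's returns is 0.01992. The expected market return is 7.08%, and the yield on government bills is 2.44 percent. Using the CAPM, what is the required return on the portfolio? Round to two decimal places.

8.19%

β_Ellery = 0.01358 / 0.01992 = 0.6817
β_Quill = 0.01304 / 0.01992 = 0.6546
β_Fenwick = 0.03297 / 0.01992 = 1.6551
β_Norwood = 0.02598 / 0.01992 = 1.3042
β_Kestrel = 0.04513 / 0.01992 = 2.2656
β_P = Σ w_i β_i = 0.25×0.6817 + 0.16×0.6546 + 0.20×1.6551 + 0.26×1.3042 + 0.13×2.2656 = 1.2398
MRP = 7.08% − 2.44% = 4.64%
E(R_P) = R_f + β_P × MRP = 2.44% + 1.2398 × 4.64% = 8.19%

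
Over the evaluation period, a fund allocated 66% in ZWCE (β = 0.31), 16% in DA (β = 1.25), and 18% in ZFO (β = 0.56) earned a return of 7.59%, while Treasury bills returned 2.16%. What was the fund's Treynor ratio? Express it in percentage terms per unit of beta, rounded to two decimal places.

10.74%

β_P = 0.66×0.31 + 0.16×1.25 + 0.18×0.56 = 0.5054
Treynor = (R_P − R_f) / β_P = (7.59% − 2.16%) / 0.5054 = 5.43% / 0.5054 = 10.74%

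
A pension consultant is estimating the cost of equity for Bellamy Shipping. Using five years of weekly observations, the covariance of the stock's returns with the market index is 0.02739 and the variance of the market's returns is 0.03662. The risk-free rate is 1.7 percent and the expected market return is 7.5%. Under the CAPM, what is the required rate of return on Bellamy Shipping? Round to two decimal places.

6.04%

β = Cov(R_i, R_m) / Var(R_m) = 0.02739 / 0.03662 = 0.7480
MRP = 7.5% − 1.7% = 5.80%
E(R) = R_f + β × MRP = 1.7% + 0.7480 × 5.8% = 6.04%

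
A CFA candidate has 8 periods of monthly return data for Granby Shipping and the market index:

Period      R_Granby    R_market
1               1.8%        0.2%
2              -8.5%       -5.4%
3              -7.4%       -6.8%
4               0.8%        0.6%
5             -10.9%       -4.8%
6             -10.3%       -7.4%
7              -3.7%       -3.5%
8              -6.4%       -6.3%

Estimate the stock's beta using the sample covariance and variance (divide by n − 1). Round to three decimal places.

Mean R_i = (1.8 − 8.5 − 7.4 + 0.8 − 10.9 − 10.3 − 3.7 − 6.4) / 8 = -5.5750%
Mean R_m = (0.2 − 5.4 − 6.8 + 0.6 − 4.8 − 7.4 − 3.5 − 6.3) / 8 = -4.1750%
Σ(R_i − R̄_i)(R_m − R̄_m) = 92.6650  ⇒  Cov = 92.6650 / 7 = 13.2379
Σ(R_m − R̄_m)² = 66.0950  ⇒  Var(R_m) = 66.0950 / 7 = 9.4421
β = Cov / Var(R_m) = 13.2379 / 9.4421 = 1.4020

1.402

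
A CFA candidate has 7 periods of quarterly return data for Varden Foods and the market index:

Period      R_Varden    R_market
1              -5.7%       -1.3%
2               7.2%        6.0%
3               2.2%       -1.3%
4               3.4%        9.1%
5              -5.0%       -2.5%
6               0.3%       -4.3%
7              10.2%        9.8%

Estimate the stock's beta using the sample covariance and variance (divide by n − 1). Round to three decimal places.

Mean R_i = (-5.7 + 7.2 + 2.2 + 3.4 − 5.0 + 0.3 + 10.2) / 7 = 1.8000%
Mean R_m = (-1.3 + 6.0 − 1.3 + 9.1 − 2.5 − 4.3 + 9.8) / 7 = 2.2143%
Σ(R_i − R̄_i)(R_m − R̄_m) = 161.9600  ⇒  Cov = 161.9600 / 6 = 26.9933
Σ(R_m − R̄_m)² = 208.6486  ⇒  Var(R_m) = 208.6486 / 6 = 34.7748
β = Cov / Var(R_m) = 26.9933 / 34.7748 = 0.7762

0.776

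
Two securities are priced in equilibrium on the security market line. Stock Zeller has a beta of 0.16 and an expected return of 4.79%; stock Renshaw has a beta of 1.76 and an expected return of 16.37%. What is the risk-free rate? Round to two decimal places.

Both satisfy E(R) = R_f + β·MRP, so the slope of the SML is
MRP = (16.37% − 4.79%) / (1.76 − 0.16) = 11.58% / 1.60 = 7.2375%
R_f = E(R_Zeller) − β_Zeller·MRP = 4.79% − 0.16 × 7.2375% = 3.6320%

3.63%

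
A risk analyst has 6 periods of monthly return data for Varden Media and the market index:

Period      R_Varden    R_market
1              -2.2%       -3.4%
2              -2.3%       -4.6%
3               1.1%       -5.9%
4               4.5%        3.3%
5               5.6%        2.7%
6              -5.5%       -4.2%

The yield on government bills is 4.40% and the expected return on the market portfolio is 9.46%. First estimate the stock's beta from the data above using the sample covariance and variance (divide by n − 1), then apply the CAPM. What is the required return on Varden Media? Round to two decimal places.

8.70%

Mean R_i = (-2.2 − 2.3 + 1.1 + 4.5 + 5.6 − 5.5) / 6 = 0.2000%
Mean R_m = (-3.4 − 4.6 − 5.9 + 3.3 + 2.7 − 4.2) / 6 = -2.0167%
Σ(R_i − R̄_i)(R_m − R̄_m) = 67.0600  ⇒  Cov = 67.0600 / 5 = 13.4120
Σ(R_m − R̄_m)² = 78.9483  ⇒  Var(R_m) = 78.9483 / 5 = 15.7897
β = Cov / Var(R_m) = 13.4120 / 15.7897 = 0.8494
MRP = 9.46% − 4.40% = 5.06%
E(R) = R_f + β × MRP = 4.40% + 0.8494 × 5.06% = 8.70%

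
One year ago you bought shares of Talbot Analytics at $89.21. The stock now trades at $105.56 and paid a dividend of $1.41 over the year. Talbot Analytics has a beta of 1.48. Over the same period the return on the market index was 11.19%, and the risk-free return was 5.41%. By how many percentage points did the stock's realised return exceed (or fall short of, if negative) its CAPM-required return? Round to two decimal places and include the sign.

+5.94%

Realised HPR = (P1 + D1 − P0) / P0 = (105.56 + 1.41 − 89.21) / 89.21 = 17.76 / 89.21 = 19.9081%
MRP = 11.19% − 5.41% = 5.78%
CAPM required = R_f + β·MRP = 5.41% + 1.48 × 5.78% = 13.9644%
α = realised − required = 19.9081% − 13.9644% = +5.94%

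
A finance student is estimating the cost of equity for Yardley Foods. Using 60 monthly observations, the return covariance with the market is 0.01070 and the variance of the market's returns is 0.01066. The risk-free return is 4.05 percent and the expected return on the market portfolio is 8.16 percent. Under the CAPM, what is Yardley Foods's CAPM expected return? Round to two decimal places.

β = Cov(R_i, R_m) / Var(R_m) = 0.01070 / 0.01066 = 1.0038
MRP = 8.16% − 4.05% = 4.11%
E(R) = R_f + β × MRP = 4.05% + 1.0038 × 4.11% = 8.18%

8.18%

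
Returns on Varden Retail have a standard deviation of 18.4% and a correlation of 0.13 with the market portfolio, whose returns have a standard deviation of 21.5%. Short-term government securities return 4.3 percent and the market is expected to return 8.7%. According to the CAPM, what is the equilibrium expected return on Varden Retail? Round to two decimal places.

β = ρ × σ_i / σ_m = 0.13 × 18.4% / 21.5% = 0.1113
MRP = 8.7% − 4.3% = 4.40%
E(R) = 4.3% + 0.1113 × 4.4% = 4.79%

4.79%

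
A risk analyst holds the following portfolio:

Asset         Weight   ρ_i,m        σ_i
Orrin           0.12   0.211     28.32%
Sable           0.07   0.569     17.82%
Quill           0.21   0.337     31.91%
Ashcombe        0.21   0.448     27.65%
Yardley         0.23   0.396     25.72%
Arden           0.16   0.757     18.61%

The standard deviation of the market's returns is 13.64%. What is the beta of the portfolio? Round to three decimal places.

0.798

β_Orrin = 0.211 × 28.32% / 13.64% = 0.4381
β_Sable = 0.569 × 17.82% / 13.64% = 0.7434
β_Quill = 0.337 × 31.91% / 13.64% = 0.7884
β_Ashcombe = 0.448 × 27.65% / 13.64% = 0.9082
β_Yardley = 0.396 × 25.72% / 13.64% = 0.7467
β_Arden = 0.757 × 18.61% / 13.64% = 1.0328
β_P = Σ w_i β_i = 0.12×0.4381 + 0.07×0.7434 + 0.21×0.7884 + 0.21×0.9082 + 0.23×0.7467 + 0.16×1.0328 = 0.7979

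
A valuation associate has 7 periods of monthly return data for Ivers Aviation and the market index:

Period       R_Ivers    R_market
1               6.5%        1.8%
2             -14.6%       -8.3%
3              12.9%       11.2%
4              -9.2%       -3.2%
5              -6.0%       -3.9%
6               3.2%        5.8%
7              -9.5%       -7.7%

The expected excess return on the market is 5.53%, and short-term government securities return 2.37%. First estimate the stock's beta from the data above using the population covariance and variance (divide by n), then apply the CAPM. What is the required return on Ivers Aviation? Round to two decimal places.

Mean R_i = (6.5 − 14.6 + 12.9 − 9.2 − 6.0 + 3.2 − 9.5) / 7 = -2.3857%
Mean R_m = (1.8 − 8.3 + 11.2 − 3.2 − 3.9 + 5.8 − 7.7) / 7 = -0.6143%
Σ(R_i − R̄_i)(R_m − R̄_m) = 411.6514  ⇒  Cov = 411.6514 / 7 = 58.8073
Σ(R_m − R̄_m)² = 313.3086  ⇒  Var(R_m) = 313.3086 / 7 = 44.7584
β = Cov / Var(R_m) = 58.8073 / 44.7584 = 1.3139
E(R) = R_f + β × MRP = 2.37% + 1.3139 × 5.53% = 9.64%

9.64%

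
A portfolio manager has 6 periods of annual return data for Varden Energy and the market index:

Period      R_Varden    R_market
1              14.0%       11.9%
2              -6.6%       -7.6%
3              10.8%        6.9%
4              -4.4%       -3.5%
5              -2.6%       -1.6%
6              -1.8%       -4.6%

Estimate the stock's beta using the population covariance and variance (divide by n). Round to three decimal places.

Mean R_i = (14.0 − 6.6 + 10.8 − 4.4 − 2.6 − 1.8) / 6 = 1.5667%
Mean R_m = (11.9 − 7.6 + 6.9 − 3.5 − 1.6 − 4.6) / 6 = 0.2500%
Σ(R_i − R̄_i)(R_m − R̄_m) = 316.7700  ⇒  Cov = 316.7700 / 6 = 52.7950
Σ(R_m − R̄_m)² = 282.5750  ⇒  Var(R_m) = 282.5750 / 6 = 47.0958
β = Cov / Var(R_m) = 52.7950 / 47.0958 = 1.1210

1.121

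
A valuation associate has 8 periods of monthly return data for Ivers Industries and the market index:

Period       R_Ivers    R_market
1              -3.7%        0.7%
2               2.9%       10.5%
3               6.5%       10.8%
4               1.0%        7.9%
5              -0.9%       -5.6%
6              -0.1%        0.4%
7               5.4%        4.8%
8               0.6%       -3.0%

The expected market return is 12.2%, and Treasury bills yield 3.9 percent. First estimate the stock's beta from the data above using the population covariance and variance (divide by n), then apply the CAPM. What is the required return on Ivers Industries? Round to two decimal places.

6.91%

Mean R_i = (-3.7 + 2.9 + 6.5 + 1.0 − 0.9 − 0.1 + 5.4 + 0.6) / 8 = 1.4625%
Mean R_m = (0.7 + 10.5 + 10.8 + 7.9 − 5.6 + 0.4 + 4.8 − 3.0) / 8 = 3.3125%
Σ(R_i − R̄_i)(R_m − R̄_m) = 96.3238  ⇒  Cov = 96.3238 / 8 = 12.0405
Σ(R_m − R̄_m)² = 265.5688  ⇒  Var(R_m) = 265.5688 / 8 = 33.1961
β = Cov / Var(R_m) = 12.0405 / 33.1961 = 0.3627
MRP = 12.2% − 3.9% = 8.30%
E(R) = R_f + β × MRP = 3.9% + 0.3627 × 8.3% = 6.91%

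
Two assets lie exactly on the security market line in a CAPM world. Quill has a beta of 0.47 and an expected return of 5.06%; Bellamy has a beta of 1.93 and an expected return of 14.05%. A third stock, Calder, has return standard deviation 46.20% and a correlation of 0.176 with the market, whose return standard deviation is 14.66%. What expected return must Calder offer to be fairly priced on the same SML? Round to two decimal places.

5.58%

MRP = (14.05% − 5.06%) / (1.93 − 0.47) = 6.1575%
R_f = 5.06% − 0.47 × 6.1575% = 2.1660%
β_Calder = ρ·σ_i/σ_m = 0.176 × 46.20 / 14.66 = 0.5547
E(R_Calder) = R_f + β × MRP = 2.1660% + 0.5547 × 6.1575% = 5.58%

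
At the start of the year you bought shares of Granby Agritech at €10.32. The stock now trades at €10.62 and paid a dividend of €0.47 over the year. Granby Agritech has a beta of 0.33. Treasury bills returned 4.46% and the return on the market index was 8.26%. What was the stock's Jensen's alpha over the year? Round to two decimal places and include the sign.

Realised HPR = (P1 + D1 − P0) / P0 = (10.62 + 0.47 − 10.32) / 10.32 = 0.77 / 10.32 = 7.4612%
MRP = 8.26% − 4.46% = 3.80%
CAPM required = R_f + β·MRP = 4.46% + 0.33 × 3.80% = 5.7140%
α = realised − required = 7.4612% − 5.7140% = +1.75%

+1.75%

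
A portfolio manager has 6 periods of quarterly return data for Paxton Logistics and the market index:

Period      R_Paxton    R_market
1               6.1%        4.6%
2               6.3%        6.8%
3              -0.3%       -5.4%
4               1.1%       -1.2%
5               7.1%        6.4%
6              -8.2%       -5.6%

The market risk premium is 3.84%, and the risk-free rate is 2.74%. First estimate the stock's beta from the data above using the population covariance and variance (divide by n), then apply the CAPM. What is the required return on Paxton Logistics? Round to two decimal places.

Mean R_i = (6.1 + 6.3 − 0.3 + 1.1 + 7.1 − 8.2) / 6 = 2.0167%
Mean R_m = (4.6 + 6.8 − 5.4 − 1.2 + 6.4 − 5.6) / 6 = 0.9333%
Σ(R_i − R̄_i)(R_m − R̄_m) = 151.2667  ⇒  Cov = 151.2667 / 6 = 25.2111
Σ(R_m − R̄_m)² = 165.0933  ⇒  Var(R_m) = 165.0933 / 6 = 27.5156
β = Cov / Var(R_m) = 25.2111 / 27.5156 = 0.9162
E(R) = R_f + β × MRP = 2.74% + 0.9162 × 3.84% = 6.26%

6.26%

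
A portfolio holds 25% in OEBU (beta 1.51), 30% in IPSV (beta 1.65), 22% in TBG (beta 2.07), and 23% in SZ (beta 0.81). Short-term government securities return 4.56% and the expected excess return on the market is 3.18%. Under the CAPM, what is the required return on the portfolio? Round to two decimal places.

9.38%

β_P = Σ w_i β_i = 0.25×1.51 + 0.30×1.65 + 0.22×2.07 + 0.23×0.81 = 1.5142
E(R_P) = R_f + β_P × MRP = 4.56% + 1.5142 × 3.18% = 9.38%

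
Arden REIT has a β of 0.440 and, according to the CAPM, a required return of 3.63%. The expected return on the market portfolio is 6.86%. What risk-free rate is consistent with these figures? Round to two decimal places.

1.09%

E(R) = R_f + β(E(R_m) − R_f) = R_f(1 − β) + β·E(R_m)
3.63% = R_f × (1 − 0.440) + 0.440 × 6.86%
3.63% = R_f × 0.560 + 3.01840%
R_f = (3.63% − 3.01840%) / 0.560 = 1.09%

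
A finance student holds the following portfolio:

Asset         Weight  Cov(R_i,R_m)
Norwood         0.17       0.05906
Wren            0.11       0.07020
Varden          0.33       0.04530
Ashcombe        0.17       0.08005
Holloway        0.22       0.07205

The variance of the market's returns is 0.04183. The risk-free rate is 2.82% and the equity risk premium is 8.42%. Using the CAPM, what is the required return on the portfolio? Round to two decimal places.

15.33%

β_Norwood = 0.05906 / 0.04183 = 1.4119
β_Wren = 0.07020 / 0.04183 = 1.6782
β_Varden = 0.04530 / 0.04183 = 1.0830
β_Ashcombe = 0.08005 / 0.04183 = 1.9137
β_Holloway = 0.07205 / 0.04183 = 1.7224
β_P = Σ w_i β_i = 0.17×1.4119 + 0.11×1.6782 + 0.33×1.0830 + 0.17×1.9137 + 0.22×1.7224 = 1.4863
E(R_P) = R_f + β_P × MRP = 2.82% + 1.4863 × 8.42% = 15.33%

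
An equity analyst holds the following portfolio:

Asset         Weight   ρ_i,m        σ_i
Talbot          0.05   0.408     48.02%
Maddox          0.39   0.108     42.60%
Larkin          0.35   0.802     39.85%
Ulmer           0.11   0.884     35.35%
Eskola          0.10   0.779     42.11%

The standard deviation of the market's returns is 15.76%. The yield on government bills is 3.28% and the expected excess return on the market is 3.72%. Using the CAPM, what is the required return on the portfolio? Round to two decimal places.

β_Talbot = 0.408 × 48.02% / 15.76% = 1.2432
β_Maddox = 0.108 × 42.60% / 15.76% = 0.2919
β_Larkin = 0.802 × 39.85% / 15.76% = 2.0279
β_Ulmer = 0.884 × 35.35% / 15.76% = 1.9828
β_Eskola = 0.779 × 42.11% / 15.76% = 2.0815
β_P = Σ w_i β_i = 0.05×1.2432 + 0.39×0.2919 + 0.35×2.0279 + 0.11×1.9828 + 0.10×2.0815 = 1.3120
E(R_P) = R_f + β_P × MRP = 3.28% + 1.3120 × 3.72% = 8.16%

8.16%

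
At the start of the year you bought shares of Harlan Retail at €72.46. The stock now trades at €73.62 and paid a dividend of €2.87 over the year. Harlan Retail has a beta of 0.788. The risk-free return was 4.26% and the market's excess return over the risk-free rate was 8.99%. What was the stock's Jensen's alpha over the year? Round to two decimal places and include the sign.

-5.78%

Realised HPR = (P1 + D1 − P0) / P0 = (73.62 + 2.87 − 72.46) / 72.46 = 4.03 / 72.46 = 5.5617%
CAPM required = R_f + β·MRP = 4.26% + 0.788 × 8.99% = 11.34412%
α = realised − required = 5.5617% − 11.34412% = -5.78%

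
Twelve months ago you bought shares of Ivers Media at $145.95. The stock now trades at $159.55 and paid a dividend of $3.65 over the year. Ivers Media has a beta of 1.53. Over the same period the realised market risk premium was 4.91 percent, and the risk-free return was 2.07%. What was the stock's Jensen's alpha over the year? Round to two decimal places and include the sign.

+2.24%

Realised HPR = (P1 + D1 − P0) / P0 = (159.55 + 3.65 − 145.95) / 145.95 = 17.25 / 145.95 = 11.8191%
CAPM required = R_f + β·MRP = 2.07% + 1.53 × 4.91% = 9.5823%
α = realised − required = 11.8191% − 9.5823% = +2.24%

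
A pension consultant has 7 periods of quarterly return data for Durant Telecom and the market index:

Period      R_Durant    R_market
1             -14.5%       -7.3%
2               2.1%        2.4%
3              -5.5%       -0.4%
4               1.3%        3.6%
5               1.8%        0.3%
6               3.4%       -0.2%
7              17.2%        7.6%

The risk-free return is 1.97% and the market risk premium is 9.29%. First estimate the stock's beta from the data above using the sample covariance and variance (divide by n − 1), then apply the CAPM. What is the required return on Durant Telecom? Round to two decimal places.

20.07%

Mean R_i = (-14.5 + 2.1 − 5.5 + 1.3 + 1.8 + 3.4 + 17.2) / 7 = 0.8286%
Mean R_m = (-7.3 + 2.4 − 0.4 + 3.6 + 0.3 − 0.2 + 7.6) / 7 = 0.8571%
Σ(R_i − R̄_i)(R_m − R̄_m) = 243.3786  ⇒  Cov = 243.3786 / 6 = 40.5631
Σ(R_m − R̄_m)² = 124.9171  ⇒  Var(R_m) = 124.9171 / 6 = 20.8195
β = Cov / Var(R_m) = 40.5631 / 20.8195 = 1.9483
E(R) = R_f + β × MRP = 1.97% + 1.9483 × 9.29% = 20.07%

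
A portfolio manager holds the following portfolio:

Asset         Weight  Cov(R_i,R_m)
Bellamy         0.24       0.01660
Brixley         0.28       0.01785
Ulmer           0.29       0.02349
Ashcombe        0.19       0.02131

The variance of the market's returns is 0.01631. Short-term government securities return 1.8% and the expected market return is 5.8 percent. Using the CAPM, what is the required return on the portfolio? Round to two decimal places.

β_Bellamy = 0.01660 / 0.01631 = 1.0178
β_Brixley = 0.01785 / 0.01631 = 1.0944
β_Ulmer = 0.02349 / 0.01631 = 1.4402
β_Ashcombe = 0.02131 / 0.01631 = 1.3066
β_P = Σ w_i β_i = 0.24×1.0178 + 0.28×1.0944 + 0.29×1.4402 + 0.19×1.3066 = 1.2166
MRP = 5.8% − 1.8% = 4.00%
E(R_P) = R_f + β_P × MRP = 1.8% + 1.2166 × 4.0% = 6.67%

6.67%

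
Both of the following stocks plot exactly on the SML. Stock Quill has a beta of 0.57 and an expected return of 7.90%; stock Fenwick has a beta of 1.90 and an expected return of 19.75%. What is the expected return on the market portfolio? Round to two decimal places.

Both satisfy E(R) = R_f + β·MRP, so the slope of the SML is
MRP = (19.75% − 7.90%) / (1.90 − 0.57) = 11.85% / 1.33 = 8.9098%
R_f = E(R_Quill) − β_Quill·MRP = 7.90% − 0.57 × 8.9098% = 2.8214%
E(R_m) = R_f + MRP = 2.8214% + 8.9098% = 11.73%

11.73%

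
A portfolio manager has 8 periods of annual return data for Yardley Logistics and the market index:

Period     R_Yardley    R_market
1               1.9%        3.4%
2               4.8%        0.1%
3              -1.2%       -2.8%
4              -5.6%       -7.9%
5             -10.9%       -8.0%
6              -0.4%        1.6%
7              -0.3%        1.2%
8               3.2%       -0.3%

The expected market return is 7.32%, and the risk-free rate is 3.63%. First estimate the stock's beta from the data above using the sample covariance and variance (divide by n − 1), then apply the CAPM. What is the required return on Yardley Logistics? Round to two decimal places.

Mean R_i = (1.9 + 4.8 − 1.2 − 5.6 − 10.9 − 0.4 − 0.3 + 3.2) / 8 = -1.0625%
Mean R_m = (3.4 + 0.1 − 2.8 − 7.9 − 8.0 + 1.6 + 1.2 − 0.3) / 8 = -1.5875%
Σ(R_i − R̄_i)(R_m − R̄_m) = 126.2863  ⇒  Cov = 126.2863 / 7 = 18.0409
Σ(R_m − R̄_m)² = 129.7488  ⇒  Var(R_m) = 129.7488 / 7 = 18.5355
β = Cov / Var(R_m) = 18.0409 / 18.5355 = 0.9733
MRP = 7.32% − 3.63% = 3.69%
E(R) = R_f + β × MRP = 3.63% + 0.9733 × 3.69% = 7.22%

7.22%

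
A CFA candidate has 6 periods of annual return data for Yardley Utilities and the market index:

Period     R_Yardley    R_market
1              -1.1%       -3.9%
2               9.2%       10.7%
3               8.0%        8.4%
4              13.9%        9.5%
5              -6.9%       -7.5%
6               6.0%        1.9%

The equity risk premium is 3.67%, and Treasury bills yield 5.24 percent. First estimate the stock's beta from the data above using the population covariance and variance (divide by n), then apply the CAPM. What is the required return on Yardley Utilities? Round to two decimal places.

Mean R_i = (-1.1 + 9.2 + 8.0 + 13.9 − 6.9 + 6.0) / 6 = 4.8500%
Mean R_m = (-3.9 + 10.7 + 8.4 + 9.5 − 7.5 + 1.9) / 6 = 3.1833%
Σ(R_i − R̄_i)(R_m − R̄_m) = 272.4950  ⇒  Cov = 272.4950 / 6 = 45.4158
Σ(R_m − R̄_m)² = 289.5683  ⇒  Var(R_m) = 289.5683 / 6 = 48.2614
β = Cov / Var(R_m) = 45.4158 / 48.2614 = 0.9410
E(R) = R_f + β × MRP = 5.24% + 0.9410 × 3.67% = 8.69%

8.69%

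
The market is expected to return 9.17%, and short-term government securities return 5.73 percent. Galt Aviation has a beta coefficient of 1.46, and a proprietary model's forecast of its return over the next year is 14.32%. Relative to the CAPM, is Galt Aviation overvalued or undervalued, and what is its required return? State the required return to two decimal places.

Undervalued; required return 10.75%

MRP = 9.17% − 5.73% = 3.44%
Required return = R_f + β·MRP = 5.73% + 1.46 × 3.44% = 10.75%
Forecast 14.32% > required 10.75% → the stock plots above the SML → undervalued.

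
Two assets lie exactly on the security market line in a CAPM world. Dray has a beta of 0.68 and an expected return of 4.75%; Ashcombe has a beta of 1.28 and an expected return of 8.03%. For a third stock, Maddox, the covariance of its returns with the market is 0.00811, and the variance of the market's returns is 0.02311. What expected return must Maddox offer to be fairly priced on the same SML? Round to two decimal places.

2.95%

MRP = (8.03% − 4.75%) / (1.28 − 0.68) = 5.4667%
R_f = 4.75% − 0.68 × 5.4667% = 1.0326%
β_Maddox = Cov / Var(R_m) = 0.00811 / 0.02311 = 0.3509
E(R_Maddox) = R_f + β × MRP = 1.0326% + 0.3509 × 5.4667% = 2.95%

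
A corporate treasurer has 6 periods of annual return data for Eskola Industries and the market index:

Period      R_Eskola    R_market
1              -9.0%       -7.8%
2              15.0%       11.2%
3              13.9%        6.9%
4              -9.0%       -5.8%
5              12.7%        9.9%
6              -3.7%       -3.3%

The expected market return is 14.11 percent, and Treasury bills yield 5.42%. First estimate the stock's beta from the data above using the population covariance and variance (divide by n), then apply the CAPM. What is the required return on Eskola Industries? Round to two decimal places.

17.32%

Mean R_i = (-9.0 + 15.0 + 13.9 − 9.0 + 12.7 − 3.7) / 6 = 3.3167%
Mean R_m = (-7.8 + 11.2 + 6.9 − 5.8 + 9.9 − 3.3) / 6 = 1.8500%
Σ(R_i − R̄_i)(R_m − R̄_m) = 487.4350  ⇒  Cov = 487.4350 / 6 = 81.2392
Σ(R_m − R̄_m)² = 355.8950  ⇒  Var(R_m) = 355.8950 / 6 = 59.3158
β = Cov / Var(R_m) = 81.2392 / 59.3158 = 1.3696
MRP = 14.11% − 5.42% = 8.69%
E(R) = R_f + β × MRP = 5.42% + 1.3696 × 8.69% = 17.32%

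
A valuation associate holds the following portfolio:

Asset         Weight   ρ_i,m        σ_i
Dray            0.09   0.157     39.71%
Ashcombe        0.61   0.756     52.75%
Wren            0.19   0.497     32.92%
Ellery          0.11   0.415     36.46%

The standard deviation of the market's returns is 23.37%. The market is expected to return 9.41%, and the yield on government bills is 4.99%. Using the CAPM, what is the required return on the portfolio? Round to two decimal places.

10.60%

β_Dray = 0.157 × 39.71% / 23.37% = 0.2668
β_Ashcombe = 0.756 × 52.75% / 23.37% = 1.7064
β_Wren = 0.497 × 32.92% / 23.37% = 0.7001
β_Ellery = 0.415 × 36.46% / 23.37% = 0.6474
β_P = Σ w_i β_i = 0.09×0.2668 + 0.61×1.7064 + 0.19×0.7001 + 0.11×0.6474 = 1.2691
MRP = 9.41% − 4.99% = 4.42%
E(R_P) = R_f + β_P × MRP = 4.99% + 1.2691 × 4.42% = 10.60%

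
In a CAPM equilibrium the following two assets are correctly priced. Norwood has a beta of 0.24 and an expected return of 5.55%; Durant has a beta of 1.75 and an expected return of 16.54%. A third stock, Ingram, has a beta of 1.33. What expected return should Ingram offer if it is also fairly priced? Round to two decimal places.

MRP (SML slope) = (16.54% − 5.55%) / (1.75 − 0.24) = 10.99% / 1.51 = 7.2781%
R_f (intercept) = 5.55% − 0.24 × 7.2781% = 3.8033%
E(R_Ingram) = R_f + β × MRP = 3.8033% + 1.33 × 7.2781% = 13.48%

13.48%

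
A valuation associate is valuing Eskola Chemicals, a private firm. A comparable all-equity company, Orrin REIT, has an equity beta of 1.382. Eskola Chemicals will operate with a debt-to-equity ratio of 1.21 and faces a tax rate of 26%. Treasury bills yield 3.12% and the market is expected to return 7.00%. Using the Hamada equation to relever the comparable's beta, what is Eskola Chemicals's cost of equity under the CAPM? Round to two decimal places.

β_L = β_U × [1 + (1 − t)(D/E)] = 1.382 × [1 + (1 − 0.26) × 1.21]
    = 1.382 × [1 + 0.74 × 1.21] = 1.382 × 1.8954 = 2.6194
MRP = 7.00% − 3.12% = 3.88%
E(R) = R_f + β_L × MRP = 3.12% + 2.6194 × 3.88% = 13.28%

13.28%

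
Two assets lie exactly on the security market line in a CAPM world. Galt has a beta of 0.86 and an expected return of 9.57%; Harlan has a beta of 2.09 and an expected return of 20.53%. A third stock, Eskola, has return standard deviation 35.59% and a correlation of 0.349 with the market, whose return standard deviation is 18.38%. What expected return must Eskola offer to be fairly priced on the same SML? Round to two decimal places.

7.93%

MRP = (20.53% − 9.57%) / (2.09 − 0.86) = 8.9106%
R_f = 9.57% − 0.86 × 8.9106% = 1.9069%
β_Eskola = ρ·σ_i/σ_m = 0.349 × 35.59 / 18.38 = 0.6758
E(R_Eskola) = R_f + β × MRP = 1.9069% + 0.6758 × 8.9106% = 7.93%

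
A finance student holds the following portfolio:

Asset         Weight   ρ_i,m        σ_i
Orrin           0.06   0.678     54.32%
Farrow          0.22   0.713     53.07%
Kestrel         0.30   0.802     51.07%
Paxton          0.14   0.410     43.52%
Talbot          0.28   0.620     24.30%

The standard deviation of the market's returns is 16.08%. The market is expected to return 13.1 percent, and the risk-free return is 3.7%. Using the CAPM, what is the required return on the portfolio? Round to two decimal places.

β_Orrin = 0.678 × 54.32% / 16.08% = 2.2904
β_Farrow = 0.713 × 53.07% / 16.08% = 2.3532
β_Kestrel = 0.802 × 51.07% / 16.08% = 2.5471
β_Paxton = 0.410 × 43.52% / 16.08% = 1.1097
β_Talbot = 0.620 × 24.30% / 16.08% = 0.9369
β_P = Σ w_i β_i = 0.06×2.2904 + 0.22×2.3532 + 0.30×2.5471 + 0.14×1.1097 + 0.28×0.9369 = 1.8369
MRP = 13.1% − 3.7% = 9.40%
E(R_P) = R_f + β_P × MRP = 3.7% + 1.8369 × 9.4% = 20.97%

20.97%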